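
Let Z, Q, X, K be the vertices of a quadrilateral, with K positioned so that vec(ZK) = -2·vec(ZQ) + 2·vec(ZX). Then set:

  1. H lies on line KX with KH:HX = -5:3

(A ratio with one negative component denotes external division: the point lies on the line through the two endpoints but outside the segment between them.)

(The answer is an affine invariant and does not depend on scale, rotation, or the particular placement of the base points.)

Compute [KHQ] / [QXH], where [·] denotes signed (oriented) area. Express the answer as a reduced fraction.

[KHQ]:[QXH] = 5/3

Choose coordinates Z = (0, 0), Q = (1, 0), X = (0, 1), K = (-2, 2).
1. H lies on line KX with KH:HX = -5:3 ⇒ H = (3, -1/2)
2·[KHQ] = -5/2, 2·[QXH] = -3/2
[KHQ]:[QXH] = -5/2:-3/2 = 5/3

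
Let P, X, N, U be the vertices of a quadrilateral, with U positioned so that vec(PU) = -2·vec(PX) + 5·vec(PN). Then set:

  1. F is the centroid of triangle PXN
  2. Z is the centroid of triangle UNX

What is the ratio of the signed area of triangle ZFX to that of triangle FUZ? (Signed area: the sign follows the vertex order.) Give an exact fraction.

[ZFX]:[FUZ] = -8/7

Work in coordinates with P = (0, 0), X = (1, 0), N = (0, 1), U = (-2, 5).
1. F is the centroid of triangle PXN ⇒ F = (1/3, 1/3)
2. Z is the centroid of triangle UNX ⇒ Z = (-1/3, 2)
2·[ZFX] = 8/9, 2·[FUZ] = -7/9
[ZFX]:[FUZ] = 8/9:-7/9 = -8/7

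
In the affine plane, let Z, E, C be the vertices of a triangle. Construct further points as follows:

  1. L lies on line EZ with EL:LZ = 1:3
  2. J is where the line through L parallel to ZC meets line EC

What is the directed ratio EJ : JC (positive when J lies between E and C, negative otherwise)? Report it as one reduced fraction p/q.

EJ:JC = 1/3

Set Z = (0, 0), E = (1, 0), C = (0, 1); any affine frame gives the same invariant.
1. L lies on line EZ with EL:LZ = 1:3 ⇒ L = (3/4, 0)
2. J is where the line through L parallel to ZC meets line EC ⇒ J = (3/4, 1/4)
J = E + t·(C−E) with t = 1/4, so EJ:JC = t:(1−t) = 1/4:3/4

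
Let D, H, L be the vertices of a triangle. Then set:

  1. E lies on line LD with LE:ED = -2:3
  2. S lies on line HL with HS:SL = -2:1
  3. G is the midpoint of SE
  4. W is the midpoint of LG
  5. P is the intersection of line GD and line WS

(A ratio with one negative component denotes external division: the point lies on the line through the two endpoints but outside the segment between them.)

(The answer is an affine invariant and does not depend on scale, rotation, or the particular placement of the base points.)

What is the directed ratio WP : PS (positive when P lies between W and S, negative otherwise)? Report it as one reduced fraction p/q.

WP:PS = 1/6

Choose coordinates D = (0, 0), H = (1, 0), L = (0, 1).
1. E lies on line LD with LE:ED = -2:3 ⇒ E = (0, 3)
2. S lies on line HL with HS:SL = -2:1 ⇒ S = (-1, 2)
3. G is the midpoint of SE ⇒ G = (-1/2, 5/2)
4. W is the midpoint of LG ⇒ W = (-1/4, 7/4)
5. P is the intersection of line GD and line WS ⇒ P = (-5/14, 25/14)
P = W + t·(S−W) with t = 1/7, so WP:PS = t:(1−t) = 1/7:6/7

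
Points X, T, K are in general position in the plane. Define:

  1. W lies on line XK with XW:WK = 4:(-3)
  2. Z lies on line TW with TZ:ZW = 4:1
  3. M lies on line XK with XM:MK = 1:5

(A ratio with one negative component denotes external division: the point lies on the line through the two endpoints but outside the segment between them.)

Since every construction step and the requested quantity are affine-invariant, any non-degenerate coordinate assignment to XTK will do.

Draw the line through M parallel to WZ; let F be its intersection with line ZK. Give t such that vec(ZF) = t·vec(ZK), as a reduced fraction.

t = 23/18

Assign X = (0, 0), T = (1, 0), K = (0, 1) — the answer is frame-independent, so this choice is without loss of generality.
1. W lies on line XK with XW:WK = 4:(-3) ⇒ W = (0, 4)
2. Z lies on line TW with TZ:ZW = 4:1 ⇒ Z = (1/5, 16/5)
3. M lies on line XK with XM:MK = 1:5 ⇒ M = (0, 1/6)
through M parallel to WZ: direction (1/5, -4/5); meets ZK at F = (-1/18, 7/18)
F = Z + t·(K−Z) with t = 23/18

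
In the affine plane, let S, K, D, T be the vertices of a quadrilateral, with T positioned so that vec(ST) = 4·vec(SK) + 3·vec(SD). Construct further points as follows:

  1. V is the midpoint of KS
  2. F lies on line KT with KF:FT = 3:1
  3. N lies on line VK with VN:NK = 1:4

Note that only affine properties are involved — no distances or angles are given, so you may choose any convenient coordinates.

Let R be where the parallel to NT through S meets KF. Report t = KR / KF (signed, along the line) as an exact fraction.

Work in coordinates with S = (0, 0), K = (1, 0), D = (0, 1), T = (4, 3).
1. V is the midpoint of KS ⇒ V = (1/2, 0)
2. F lies on line KT with KF:FT = 3:1 ⇒ F = (13/4, 9/4)
3. N lies on line VK with VN:NK = 1:4 ⇒ N = (3/5, 0)
through S parallel to NT: direction (17/5, 3); meets KF at R = (17/2, 15/2)
R = K + t·(F−K) with t = 10/3

t = 10/3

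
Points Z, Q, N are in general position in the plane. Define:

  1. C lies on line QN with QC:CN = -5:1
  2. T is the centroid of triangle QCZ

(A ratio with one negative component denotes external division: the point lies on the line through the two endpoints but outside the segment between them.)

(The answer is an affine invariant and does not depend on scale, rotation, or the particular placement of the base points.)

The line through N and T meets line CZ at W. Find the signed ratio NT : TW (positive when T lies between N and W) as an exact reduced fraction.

Assign Z = (0, 0), Q = (1, 0), N = (0, 1) — the answer is frame-independent, so this choice is without loss of generality.
1. C lies on line QN with QC:CN = -5:1 ⇒ C = (-1/4, 5/4)
2. T is the centroid of triangle QCZ ⇒ T = (1/4, 5/12)
line NT meets CZ at W = (-3/8, 15/8)
T = N + t·(W−N) with t = -2/3, so NT:TW = -2/3:5/3

NT:TW = -2/5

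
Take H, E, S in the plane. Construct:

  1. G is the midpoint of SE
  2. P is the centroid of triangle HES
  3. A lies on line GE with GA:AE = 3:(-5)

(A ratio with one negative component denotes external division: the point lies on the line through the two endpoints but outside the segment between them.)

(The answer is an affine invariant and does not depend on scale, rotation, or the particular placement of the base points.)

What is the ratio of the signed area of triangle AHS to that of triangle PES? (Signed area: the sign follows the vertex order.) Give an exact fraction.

Set H = (0, 0), E = (1, 0), S = (0, 1); any affine frame gives the same invariant.
1. G is the midpoint of SE ⇒ G = (1/2, 1/2)
2. P is the centroid of triangle HES ⇒ P = (1/3, 1/3)
3. A lies on line GE with GA:AE = 3:(-5) ⇒ A = (-1/4, 5/4)
2·[AHS] = 1/4, 2·[PES] = 1/3
[AHS]:[PES] = 1/4:1/3 = 3/4

[AHS]:[PES] = 3/4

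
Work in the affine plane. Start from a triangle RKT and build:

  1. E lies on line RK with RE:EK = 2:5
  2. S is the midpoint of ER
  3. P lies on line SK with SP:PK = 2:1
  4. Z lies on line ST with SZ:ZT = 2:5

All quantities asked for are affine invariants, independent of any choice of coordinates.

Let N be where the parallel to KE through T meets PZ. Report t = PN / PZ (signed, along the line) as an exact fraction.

Work in coordinates with R = (0, 0), K = (1, 0), T = (0, 1).
1. E lies on line RK with RE:EK = 2:5 ⇒ E = (2/7, 0)
2. S is the midpoint of ER ⇒ S = (1/7, 0)
3. P lies on line SK with SP:PK = 2:1 ⇒ P = (5/7, 0)
4. Z lies on line ST with SZ:ZT = 2:5 ⇒ Z = (5/49, 2/7)
through T parallel to KE: direction (-5/7, 0); meets PZ at N = (-10/7, 1)
N = P + t·(Z−P) with t = 7/2

t = 7/2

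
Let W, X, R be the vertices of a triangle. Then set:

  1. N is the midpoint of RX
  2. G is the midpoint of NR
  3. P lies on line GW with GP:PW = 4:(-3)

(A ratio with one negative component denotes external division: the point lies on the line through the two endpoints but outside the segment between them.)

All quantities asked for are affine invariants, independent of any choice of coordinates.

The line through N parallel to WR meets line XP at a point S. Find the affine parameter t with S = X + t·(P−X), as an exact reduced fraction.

t = 2/7

Assign W = (0, 0), X = (1, 0), R = (0, 1) — the answer is frame-independent, so this choice is without loss of generality.
1. N is the midpoint of RX ⇒ N = (1/2, 1/2)
2. G is the midpoint of NR ⇒ G = (1/4, 3/4)
3. P lies on line GW with GP:PW = 4:(-3) ⇒ P = (-3/4, -9/4)
through N parallel to WR: direction (0, 1); meets XP at S = (1/2, -9/14)
S = X + t·(P−X) with t = 2/7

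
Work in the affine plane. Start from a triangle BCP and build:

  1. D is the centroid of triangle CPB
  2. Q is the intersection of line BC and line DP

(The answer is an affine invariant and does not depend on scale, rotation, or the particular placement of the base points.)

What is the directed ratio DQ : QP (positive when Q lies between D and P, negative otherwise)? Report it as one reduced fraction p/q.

Choose coordinates B = (0, 0), C = (1, 0), P = (0, 1).
1. D is the centroid of triangle CPB ⇒ D = (1/3, 1/3)
2. Q is the intersection of line BC and line DP ⇒ Q = (1/2, 0)
Q = D + t·(P−D) with t = -1/2, so DQ:QP = t:(1−t) = -1/2:3/2

DQ:QP = -1/3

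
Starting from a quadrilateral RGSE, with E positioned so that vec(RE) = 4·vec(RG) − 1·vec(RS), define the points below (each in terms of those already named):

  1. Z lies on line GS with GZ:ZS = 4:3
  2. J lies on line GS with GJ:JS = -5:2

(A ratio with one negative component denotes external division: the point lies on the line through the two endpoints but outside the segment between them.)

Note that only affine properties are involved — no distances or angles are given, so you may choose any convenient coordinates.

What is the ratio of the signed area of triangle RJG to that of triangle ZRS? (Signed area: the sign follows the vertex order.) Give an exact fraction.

[RJG]:[ZRS] = 35/9

Choose coordinates R = (0, 0), G = (1, 0), S = (0, 1), E = (4, -1).
1. Z lies on line GS with GZ:ZS = 4:3 ⇒ Z = (3/7, 4/7)
2. J lies on line GS with GJ:JS = -5:2 ⇒ J = (-2/3, 5/3)
2·[RJG] = -5/3, 2·[ZRS] = -3/7
[RJG]:[ZRS] = -5/3:-3/7 = 35/9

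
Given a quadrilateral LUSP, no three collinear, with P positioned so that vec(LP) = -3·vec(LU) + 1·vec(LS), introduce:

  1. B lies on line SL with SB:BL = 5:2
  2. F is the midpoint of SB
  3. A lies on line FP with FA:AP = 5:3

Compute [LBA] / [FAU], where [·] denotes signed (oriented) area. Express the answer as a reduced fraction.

Set L = (0, 0), U = (1, 0), S = (0, 1), P = (-3, 1); any affine frame gives the same invariant.
1. B lies on line SL with SB:BL = 5:2 ⇒ B = (0, 2/7)
2. F is the midpoint of SB ⇒ F = (0, 9/14)
3. A lies on line FP with FA:AP = 5:3 ⇒ A = (-15/8, 97/112)
2·[LBA] = 15/28, 2·[FAU] = 55/56
[LBA]:[FAU] = 15/28:55/56 = 6/11

[LBA]:[FAU] = 6/11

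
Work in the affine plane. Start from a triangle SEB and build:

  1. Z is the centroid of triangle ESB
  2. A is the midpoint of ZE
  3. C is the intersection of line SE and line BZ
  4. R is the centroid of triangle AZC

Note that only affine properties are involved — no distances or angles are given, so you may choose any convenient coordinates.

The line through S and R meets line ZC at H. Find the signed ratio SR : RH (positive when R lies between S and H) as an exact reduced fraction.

SR:RH = -7

Assign S = (0, 0), E = (1, 0), B = (0, 1) — the answer is frame-independent, so this choice is without loss of generality.
1. Z is the centroid of triangle ESB ⇒ Z = (1/3, 1/3)
2. A is the midpoint of ZE ⇒ A = (2/3, 1/6)
3. C is the intersection of line SE and line BZ ⇒ C = (1/2, 0)
4. R is the centroid of triangle AZC ⇒ R = (1/2, 1/6)
line SR meets ZC at H = (3/7, 1/7)
R = S + t·(H−S) with t = 7/6, so SR:RH = 7/6:-1/6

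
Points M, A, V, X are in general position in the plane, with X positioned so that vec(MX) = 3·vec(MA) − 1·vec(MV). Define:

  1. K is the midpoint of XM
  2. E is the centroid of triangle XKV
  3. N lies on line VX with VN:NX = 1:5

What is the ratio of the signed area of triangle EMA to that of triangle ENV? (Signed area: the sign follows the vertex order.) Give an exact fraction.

Assign M = (0, 0), A = (1, 0), V = (0, 1), X = (3, -1) — the answer is frame-independent, so this choice is without loss of generality.
1. K is the midpoint of XM ⇒ K = (3/2, -1/2)
2. E is the centroid of triangle XKV ⇒ E = (3/2, -1/6)
3. N lies on line VX with VN:NX = 1:5 ⇒ N = (1/2, 2/3)
2·[EMA] = -1/6, 2·[ENV] = 1/12
[EMA]:[ENV] = -1/6:1/12 = -2

[EMA]:[ENV] = -2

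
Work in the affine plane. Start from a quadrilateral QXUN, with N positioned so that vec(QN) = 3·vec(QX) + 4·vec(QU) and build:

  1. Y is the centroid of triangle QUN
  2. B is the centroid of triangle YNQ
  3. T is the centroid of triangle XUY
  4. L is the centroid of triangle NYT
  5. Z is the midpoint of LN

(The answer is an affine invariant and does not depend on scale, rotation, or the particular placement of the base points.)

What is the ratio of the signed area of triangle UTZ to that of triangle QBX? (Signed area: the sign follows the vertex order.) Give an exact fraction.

Set Q = (0, 0), X = (1, 0), U = (0, 1), N = (3, 4); any affine frame gives the same invariant.
1. Y is the centroid of triangle QUN ⇒ Y = (1, 5/3)
2. B is the centroid of triangle YNQ ⇒ B = (4/3, 17/9)
3. T is the centroid of triangle XUY ⇒ T = (2/3, 8/9)
4. L is the centroid of triangle NYT ⇒ L = (14/9, 59/27)
5. Z is the midpoint of LN ⇒ Z = (41/18, 167/54)
2·[UTZ] = 89/54, 2·[QBX] = -17/9
[UTZ]:[QBX] = 89/54:-17/9 = -89/102

[UTZ]:[QBX] = -89/102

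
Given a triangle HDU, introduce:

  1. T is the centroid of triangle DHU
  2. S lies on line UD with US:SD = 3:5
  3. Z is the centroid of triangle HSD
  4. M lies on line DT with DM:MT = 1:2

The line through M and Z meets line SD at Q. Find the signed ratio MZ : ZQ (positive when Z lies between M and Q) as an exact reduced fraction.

Choose coordinates H = (0, 0), D = (1, 0), U = (0, 1).
1. T is the centroid of triangle DHU ⇒ T = (1/3, 1/3)
2. S lies on line UD with US:SD = 3:5 ⇒ S = (3/8, 5/8)
3. Z is the centroid of triangle HSD ⇒ Z = (11/24, 5/24)
4. M lies on line DT with DM:MT = 1:2 ⇒ M = (7/9, 1/9)
line MZ meets SD at Q = (15/16, 1/16)
Z = M + t·(Q−M) with t = -2, so MZ:ZQ = -2:3

MZ:ZQ = -2/3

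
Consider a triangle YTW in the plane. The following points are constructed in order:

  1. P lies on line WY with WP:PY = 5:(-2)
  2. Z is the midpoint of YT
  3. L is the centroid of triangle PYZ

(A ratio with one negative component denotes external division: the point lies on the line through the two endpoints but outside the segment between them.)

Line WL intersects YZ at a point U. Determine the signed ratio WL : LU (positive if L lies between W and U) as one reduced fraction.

Work in coordinates with Y = (0, 0), T = (1, 0), W = (0, 1).
1. P lies on line WY with WP:PY = 5:(-2) ⇒ P = (0, -2/3)
2. Z is the midpoint of YT ⇒ Z = (1/2, 0)
3. L is the centroid of triangle PYZ ⇒ L = (1/6, -2/9)
line WL meets YZ at U = (3/22, 0)
L = W + t·(U−W) with t = 11/9, so WL:LU = 11/9:-2/9

WL:LU = -11/2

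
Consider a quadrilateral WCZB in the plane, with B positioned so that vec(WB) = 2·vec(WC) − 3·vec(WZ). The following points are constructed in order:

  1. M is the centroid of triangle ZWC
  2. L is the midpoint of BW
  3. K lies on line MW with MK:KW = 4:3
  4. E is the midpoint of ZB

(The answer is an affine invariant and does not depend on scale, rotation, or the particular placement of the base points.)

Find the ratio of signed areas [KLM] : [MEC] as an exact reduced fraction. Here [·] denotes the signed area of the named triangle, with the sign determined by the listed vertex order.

Work in coordinates with W = (0, 0), C = (1, 0), Z = (0, 1), B = (2, -3).
1. M is the centroid of triangle ZWC ⇒ M = (1/3, 1/3)
2. L is the midpoint of BW ⇒ L = (1, -3/2)
3. K lies on line MW with MK:KW = 4:3 ⇒ K = (1/7, 1/7)
4. E is the midpoint of ZB ⇒ E = (1, -1)
2·[KLM] = 10/21, 2·[MEC] = 2/3
[KLM]:[MEC] = 10/21:2/3 = 5/7

[KLM]:[MEC] = 5/7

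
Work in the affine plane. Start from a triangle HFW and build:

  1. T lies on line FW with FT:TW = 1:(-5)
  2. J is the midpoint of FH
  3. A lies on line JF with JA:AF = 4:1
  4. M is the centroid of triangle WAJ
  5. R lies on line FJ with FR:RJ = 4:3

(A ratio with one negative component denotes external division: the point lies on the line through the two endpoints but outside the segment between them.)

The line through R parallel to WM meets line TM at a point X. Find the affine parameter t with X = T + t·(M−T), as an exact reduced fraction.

t = 101/105

Work in coordinates with H = (0, 0), F = (1, 0), W = (0, 1).
1. T lies on line FW with FT:TW = 1:(-5) ⇒ T = (5/4, -1/4)
2. J is the midpoint of FH ⇒ J = (1/2, 0)
3. A lies on line JF with JA:AF = 4:1 ⇒ A = (9/10, 0)
4. M is the centroid of triangle WAJ ⇒ M = (7/15, 1/3)
5. R lies on line FJ with FR:RJ = 4:3 ⇒ R = (5/7, 0)
through R parallel to WM: direction (7/15, -2/3); meets TM at X = (782/1575, 14/45)
X = T + t·(M−T) with t = 101/105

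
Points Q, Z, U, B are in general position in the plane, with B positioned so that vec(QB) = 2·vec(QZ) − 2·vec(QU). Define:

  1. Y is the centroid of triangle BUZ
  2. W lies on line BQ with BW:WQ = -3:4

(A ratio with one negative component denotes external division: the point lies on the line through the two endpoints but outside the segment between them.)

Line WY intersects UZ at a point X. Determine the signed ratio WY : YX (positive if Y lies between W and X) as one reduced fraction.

Set Q = (0, 0), Z = (1, 0), U = (0, 1), B = (2, -2); any affine frame gives the same invariant.
1. Y is the centroid of triangle BUZ ⇒ Y = (1, -1/3)
2. W lies on line BQ with BW:WQ = -3:4 ⇒ W = (8, -8)
line WY meets UZ at X = (-5/2, 7/2)
Y = W + t·(X−W) with t = 2/3, so WY:YX = 2/3:1/3

WY:YX = 2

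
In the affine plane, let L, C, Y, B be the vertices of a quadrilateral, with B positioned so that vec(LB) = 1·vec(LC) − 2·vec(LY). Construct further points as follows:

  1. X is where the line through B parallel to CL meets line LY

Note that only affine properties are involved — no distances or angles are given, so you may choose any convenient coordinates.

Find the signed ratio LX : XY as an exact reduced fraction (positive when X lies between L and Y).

Set L = (0, 0), C = (1, 0), Y = (0, 1), B = (1, -2); any affine frame gives the same invariant.
1. X is where the line through B parallel to CL meets line LY ⇒ X = (0, -2)
X = L + t·(Y−L) with t = -2, so LX:XY = t:(1−t) = -2:3

LX:XY = -2/3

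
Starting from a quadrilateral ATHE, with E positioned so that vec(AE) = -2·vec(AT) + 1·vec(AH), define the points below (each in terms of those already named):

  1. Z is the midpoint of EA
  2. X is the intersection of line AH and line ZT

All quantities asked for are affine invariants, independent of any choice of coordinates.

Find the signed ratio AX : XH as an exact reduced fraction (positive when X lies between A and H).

AX:XH = 1/3

Set A = (0, 0), T = (1, 0), H = (0, 1), E = (-2, 1); any affine frame gives the same invariant.
1. Z is the midpoint of EA ⇒ Z = (-1, 1/2)
2. X is the intersection of line AH and line ZT ⇒ X = (0, 1/4)
X = A + t·(H−A) with t = 1/4, so AX:XH = t:(1−t) = 1/4:3/4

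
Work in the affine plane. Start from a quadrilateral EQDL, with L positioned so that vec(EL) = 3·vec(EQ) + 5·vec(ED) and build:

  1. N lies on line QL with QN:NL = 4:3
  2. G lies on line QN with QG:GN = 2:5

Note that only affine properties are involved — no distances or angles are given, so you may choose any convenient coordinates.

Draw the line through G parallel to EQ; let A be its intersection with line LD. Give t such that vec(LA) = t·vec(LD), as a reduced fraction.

Set E = (0, 0), Q = (1, 0), D = (0, 1), L = (3, 5); any affine frame gives the same invariant.
1. N lies on line QL with QN:NL = 4:3 ⇒ N = (15/7, 20/7)
2. G lies on line QN with QG:GN = 2:5 ⇒ G = (65/49, 40/49)
through G parallel to EQ: direction (1, 0); meets LD at A = (-27/196, 40/49)
A = L + t·(D−L) with t = 205/196

t = 205/196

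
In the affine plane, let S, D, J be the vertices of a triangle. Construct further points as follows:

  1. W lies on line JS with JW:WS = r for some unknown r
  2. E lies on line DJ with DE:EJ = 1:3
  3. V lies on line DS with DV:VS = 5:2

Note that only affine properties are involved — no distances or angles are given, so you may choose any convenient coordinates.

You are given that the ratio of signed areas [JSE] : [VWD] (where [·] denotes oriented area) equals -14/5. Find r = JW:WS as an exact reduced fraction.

r = 5/3

Work in coordinates with S = (0, 0), D = (1, 0), J = (0, 1).
1. With JW:WS = r, write λ = r/(r+1) so W = J + λ·(S−J); W is affine-linear in λ
2. E lies on line DJ with DE:EJ = 1:3 ⇒ E = (3/4, 1/4)
3. V lies on line DS with DV:VS = 5:2 ⇒ V = (2/7, 0)
Every point depending on W is an affine combination of W and λ-independent points, so each such coordinate is linear in λ; the λ² term in each signed area is a multiple of (S−J)×(S−J) = 0, so 2·[JSE] and 2·[VWD] are each linear in λ. Evaluating at λ=0 and λ=1:
  2·[JSE] = 3/4,   2·[VWD] = 5/7·λ − 5/7
So [JSE]:[VWD] = (3/4) / (5/7·λ − 5/7). Setting this equal to -14/5:
  3/4 = -14/5·(5/7·λ − 5/7)  ⇒  λ = 5/8
Then r = λ/(1−λ) = (5/8)/(3/8) = 5/3. Check: with r = 5/3, W = (0, 3/8) and [JSE]:[VWD] = -14/5 as required.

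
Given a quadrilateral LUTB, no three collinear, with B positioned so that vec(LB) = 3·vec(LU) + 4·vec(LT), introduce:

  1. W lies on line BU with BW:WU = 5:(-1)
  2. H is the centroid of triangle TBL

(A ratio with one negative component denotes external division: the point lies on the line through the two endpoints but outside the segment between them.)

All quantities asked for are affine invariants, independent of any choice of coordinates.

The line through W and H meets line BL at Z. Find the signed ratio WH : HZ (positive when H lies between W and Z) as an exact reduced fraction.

Work in coordinates with L = (0, 0), U = (1, 0), T = (0, 1), B = (3, 4).
1. W lies on line BU with BW:WU = 5:(-1) ⇒ W = (1/2, -1)
2. H is the centroid of triangle TBL ⇒ H = (1, 5/3)
line WH meets BL at Z = (11/12, 11/9)
H = W + t·(Z−W) with t = 6/5, so WH:HZ = 6/5:-1/5

WH:HZ = -6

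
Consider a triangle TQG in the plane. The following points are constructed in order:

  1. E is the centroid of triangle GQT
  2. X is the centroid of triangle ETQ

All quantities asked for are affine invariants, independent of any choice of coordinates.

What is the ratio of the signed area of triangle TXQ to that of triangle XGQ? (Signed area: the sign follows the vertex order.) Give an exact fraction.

Choose coordinates T = (0, 0), Q = (1, 0), G = (0, 1).
1. E is the centroid of triangle GQT ⇒ E = (1/3, 1/3)
2. X is the centroid of triangle ETQ ⇒ X = (4/9, 1/9)
2·[TXQ] = -1/9, 2·[XGQ] = -4/9
[TXQ]:[XGQ] = -1/9:-4/9 = 1/4

[TXQ]:[XGQ] = 1/4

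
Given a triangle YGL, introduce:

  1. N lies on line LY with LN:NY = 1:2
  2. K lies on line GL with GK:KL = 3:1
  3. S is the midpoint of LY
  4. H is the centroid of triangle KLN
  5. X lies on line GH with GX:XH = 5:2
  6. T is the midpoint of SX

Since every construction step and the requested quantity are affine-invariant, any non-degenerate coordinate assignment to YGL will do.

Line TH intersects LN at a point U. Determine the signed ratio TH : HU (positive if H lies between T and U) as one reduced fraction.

Work in coordinates with Y = (0, 0), G = (1, 0), L = (0, 1).
1. N lies on line LY with LN:NY = 1:2 ⇒ N = (0, 2/3)
2. K lies on line GL with GK:KL = 3:1 ⇒ K = (1/4, 3/4)
3. S is the midpoint of LY ⇒ S = (0, 1/2)
4. H is the centroid of triangle KLN ⇒ H = (1/12, 29/36)
5. X lies on line GH with GX:XH = 5:2 ⇒ X = (29/84, 145/252)
6. T is the midpoint of SX ⇒ T = (29/168, 271/504)
line TH meets LN at U = (0, 19/18)
H = T + t·(U−T) with t = 15/29, so TH:HU = 15/29:14/29

TH:HU = 15/14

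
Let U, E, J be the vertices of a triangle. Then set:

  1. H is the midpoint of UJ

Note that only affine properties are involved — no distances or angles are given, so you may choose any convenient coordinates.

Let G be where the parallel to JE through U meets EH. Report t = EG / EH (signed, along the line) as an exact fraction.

Choose coordinates U = (0, 0), E = (1, 0), J = (0, 1).
1. H is the midpoint of UJ ⇒ H = (0, 1/2)
through U parallel to JE: direction (1, -1); meets EH at G = (-1, 1)
G = E + t·(H−E) with t = 2

t = 2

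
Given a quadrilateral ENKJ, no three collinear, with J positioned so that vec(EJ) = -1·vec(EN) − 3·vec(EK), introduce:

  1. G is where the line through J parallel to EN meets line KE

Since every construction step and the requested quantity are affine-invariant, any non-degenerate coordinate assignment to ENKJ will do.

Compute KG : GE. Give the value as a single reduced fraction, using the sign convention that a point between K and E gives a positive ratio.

KG:GE = -4/3

Work in coordinates with E = (0, 0), N = (1, 0), K = (0, 1), J = (-1, -3).
1. G is where the line through J parallel to EN meets line KE ⇒ G = (0, -3)
G = K + t·(E−K) with t = 4, so KG:GE = t:(1−t) = 4:-3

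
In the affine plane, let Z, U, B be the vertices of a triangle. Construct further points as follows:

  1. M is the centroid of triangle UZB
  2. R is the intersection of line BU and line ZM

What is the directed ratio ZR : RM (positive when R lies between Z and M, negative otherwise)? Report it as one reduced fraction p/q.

Assign Z = (0, 0), U = (1, 0), B = (0, 1) — the answer is frame-independent, so this choice is without loss of generality.
1. M is the centroid of triangle UZB ⇒ M = (1/3, 1/3)
2. R is the intersection of line BU and line ZM ⇒ R = (1/2, 1/2)
R = Z + t·(M−Z) with t = 3/2, so ZR:RM = t:(1−t) = 3/2:-1/2

ZR:RM = -3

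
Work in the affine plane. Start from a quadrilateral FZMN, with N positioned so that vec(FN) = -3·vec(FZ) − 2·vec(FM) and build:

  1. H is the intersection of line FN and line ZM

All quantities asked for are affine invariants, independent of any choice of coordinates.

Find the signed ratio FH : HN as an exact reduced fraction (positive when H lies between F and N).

FH:HN = -1/6

Choose coordinates F = (0, 0), Z = (1, 0), M = (0, 1), N = (-3, -2).
1. H is the intersection of line FN and line ZM ⇒ H = (3/5, 2/5)
H = F + t·(N−F) with t = -1/5, so FH:HN = t:(1−t) = -1/5:6/5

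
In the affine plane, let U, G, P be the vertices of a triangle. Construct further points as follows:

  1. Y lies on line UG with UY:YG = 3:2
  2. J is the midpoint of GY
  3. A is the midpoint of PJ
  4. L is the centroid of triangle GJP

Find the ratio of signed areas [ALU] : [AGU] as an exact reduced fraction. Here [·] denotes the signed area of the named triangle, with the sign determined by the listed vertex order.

Set U = (0, 0), G = (1, 0), P = (0, 1); any affine frame gives the same invariant.
1. Y lies on line UG with UY:YG = 3:2 ⇒ Y = (3/5, 0)
2. J is the midpoint of GY ⇒ J = (4/5, 0)
3. A is the midpoint of PJ ⇒ A = (2/5, 1/2)
4. L is the centroid of triangle GJP ⇒ L = (3/5, 1/3)
2·[ALU] = -1/6, 2·[AGU] = -1/2
[ALU]:[AGU] = -1/6:-1/2 = 1/3

[ALU]:[AGU] = 1/3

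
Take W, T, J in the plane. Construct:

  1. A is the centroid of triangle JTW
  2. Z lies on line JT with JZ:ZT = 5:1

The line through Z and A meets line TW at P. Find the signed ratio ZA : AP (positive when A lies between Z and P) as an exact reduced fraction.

ZA:AP = -1/2

Choose coordinates W = (0, 0), T = (1, 0), J = (0, 1).
1. A is the centroid of triangle JTW ⇒ A = (1/3, 1/3)
2. Z lies on line JT with JZ:ZT = 5:1 ⇒ Z = (5/6, 1/6)
line ZA meets TW at P = (4/3, 0)
A = Z + t·(P−Z) with t = -1, so ZA:AP = -1:2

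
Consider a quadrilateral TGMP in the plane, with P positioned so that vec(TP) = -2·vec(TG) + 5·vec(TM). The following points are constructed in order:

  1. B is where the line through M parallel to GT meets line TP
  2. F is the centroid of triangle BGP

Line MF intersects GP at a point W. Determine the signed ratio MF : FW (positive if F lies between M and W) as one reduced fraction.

Set T = (0, 0), G = (1, 0), M = (0, 1), P = (-2, 5); any affine frame gives the same invariant.
1. B is where the line through M parallel to GT meets line TP ⇒ B = (-2/5, 1)
2. F is the centroid of triangle BGP ⇒ F = (-7/15, 2)
line MF meets GP at W = (-7/5, 4)
F = M + t·(W−M) with t = 1/3, so MF:FW = 1/3:2/3

MF:FW = 1/2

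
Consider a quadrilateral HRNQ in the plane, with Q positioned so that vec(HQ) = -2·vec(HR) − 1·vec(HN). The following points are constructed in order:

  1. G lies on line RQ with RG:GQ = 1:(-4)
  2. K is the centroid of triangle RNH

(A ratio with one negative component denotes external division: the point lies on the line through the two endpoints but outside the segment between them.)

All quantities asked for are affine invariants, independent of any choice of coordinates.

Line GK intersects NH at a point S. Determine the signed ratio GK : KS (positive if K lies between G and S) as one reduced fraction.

Set H = (0, 0), R = (1, 0), N = (0, 1), Q = (-2, -1); any affine frame gives the same invariant.
1. G lies on line RQ with RG:GQ = 1:(-4) ⇒ G = (2, 1/3)
2. K is the centroid of triangle RNH ⇒ K = (1/3, 1/3)
line GK meets NH at S = (0, 1/3)
K = G + t·(S−G) with t = 5/6, so GK:KS = 5/6:1/6

GK:KS = 5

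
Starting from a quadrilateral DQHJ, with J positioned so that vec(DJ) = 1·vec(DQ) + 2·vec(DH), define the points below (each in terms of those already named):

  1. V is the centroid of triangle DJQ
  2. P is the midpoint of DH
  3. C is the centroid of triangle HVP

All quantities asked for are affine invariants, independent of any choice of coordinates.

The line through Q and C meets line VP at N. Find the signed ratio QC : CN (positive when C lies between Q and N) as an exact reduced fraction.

QC:CN = -11/2

Assign D = (0, 0), Q = (1, 0), H = (0, 1), J = (1, 2) — the answer is frame-independent, so this choice is without loss of generality.
1. V is the centroid of triangle DJQ ⇒ V = (2/3, 2/3)
2. P is the midpoint of DH ⇒ P = (0, 1/2)
3. C is the centroid of triangle HVP ⇒ C = (2/9, 13/18)
line QC meets VP at N = (4/11, 13/22)
C = Q + t·(N−Q) with t = 11/9, so QC:CN = 11/9:-2/9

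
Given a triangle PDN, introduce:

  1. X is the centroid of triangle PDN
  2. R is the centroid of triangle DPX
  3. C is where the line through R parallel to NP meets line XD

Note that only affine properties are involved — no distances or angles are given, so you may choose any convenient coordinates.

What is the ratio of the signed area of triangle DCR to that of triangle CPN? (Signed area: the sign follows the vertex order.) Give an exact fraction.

Choose coordinates P = (0, 0), D = (1, 0), N = (0, 1).
1. X is the centroid of triangle PDN ⇒ X = (1/3, 1/3)
2. R is the centroid of triangle DPX ⇒ R = (4/9, 1/9)
3. C is where the line through R parallel to NP meets line XD ⇒ C = (4/9, 5/18)
2·[DCR] = 5/54, 2·[CPN] = -4/9
[DCR]:[CPN] = 5/54:-4/9 = -5/24

[DCR]:[CPN] = -5/24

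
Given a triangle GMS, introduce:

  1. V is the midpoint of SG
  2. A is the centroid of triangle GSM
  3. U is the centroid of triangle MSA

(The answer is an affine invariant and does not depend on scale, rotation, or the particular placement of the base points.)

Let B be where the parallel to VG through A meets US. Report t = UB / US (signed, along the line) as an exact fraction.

Work in coordinates with G = (0, 0), M = (1, 0), S = (0, 1).
1. V is the midpoint of SG ⇒ V = (0, 1/2)
2. A is the centroid of triangle GSM ⇒ A = (1/3, 1/3)
3. U is the centroid of triangle MSA ⇒ U = (4/9, 4/9)
through A parallel to VG: direction (0, -1/2); meets US at B = (1/3, 7/12)
B = U + t·(S−U) with t = 1/4

t = 1/4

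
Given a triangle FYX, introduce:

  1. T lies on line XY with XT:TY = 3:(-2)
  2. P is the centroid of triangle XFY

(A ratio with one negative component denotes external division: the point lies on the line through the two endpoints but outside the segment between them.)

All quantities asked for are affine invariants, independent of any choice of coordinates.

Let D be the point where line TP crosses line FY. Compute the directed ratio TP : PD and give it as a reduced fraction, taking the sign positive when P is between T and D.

Set F = (0, 0), Y = (1, 0), X = (0, 1); any affine frame gives the same invariant.
1. T lies on line XY with XT:TY = 3:(-2) ⇒ T = (3, -2)
2. P is the centroid of triangle XFY ⇒ P = (1/3, 1/3)
line TP meets FY at D = (5/7, 0)
P = T + t·(D−T) with t = 7/6, so TP:PD = 7/6:-1/6

TP:PD = -7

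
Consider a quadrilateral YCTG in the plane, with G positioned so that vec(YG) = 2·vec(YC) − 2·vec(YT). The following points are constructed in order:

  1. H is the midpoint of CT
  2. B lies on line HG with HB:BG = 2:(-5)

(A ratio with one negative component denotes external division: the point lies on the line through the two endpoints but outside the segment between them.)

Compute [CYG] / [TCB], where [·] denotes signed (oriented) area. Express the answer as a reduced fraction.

Assign Y = (0, 0), C = (1, 0), T = (0, 1), G = (2, -2) — the answer is frame-independent, so this choice is without loss of generality.
1. H is the midpoint of CT ⇒ H = (1/2, 1/2)
2. B lies on line HG with HB:BG = 2:(-5) ⇒ B = (-1/2, 13/6)
2·[CYG] = 2, 2·[TCB] = 2/3
[CYG]:[TCB] = 2:2/3 = 3

[CYG]:[TCB] = 3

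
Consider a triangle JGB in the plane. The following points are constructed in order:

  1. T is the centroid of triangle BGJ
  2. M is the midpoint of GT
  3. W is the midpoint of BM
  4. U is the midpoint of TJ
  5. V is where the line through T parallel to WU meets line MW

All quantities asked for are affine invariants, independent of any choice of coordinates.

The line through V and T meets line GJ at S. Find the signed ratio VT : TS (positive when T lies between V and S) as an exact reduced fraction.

VT:TS = 1/2

Set J = (0, 0), G = (1, 0), B = (0, 1); any affine frame gives the same invariant.
1. T is the centroid of triangle BGJ ⇒ T = (1/3, 1/3)
2. M is the midpoint of GT ⇒ M = (2/3, 1/6)
3. W is the midpoint of BM ⇒ W = (1/3, 7/12)
4. U is the midpoint of TJ ⇒ U = (1/6, 1/6)
5. V is where the line through T parallel to WU meets line MW ⇒ V = (2/5, 1/2)
line VT meets GJ at S = (1/5, 0)
T = V + t·(S−V) with t = 1/3, so VT:TS = 1/3:2/3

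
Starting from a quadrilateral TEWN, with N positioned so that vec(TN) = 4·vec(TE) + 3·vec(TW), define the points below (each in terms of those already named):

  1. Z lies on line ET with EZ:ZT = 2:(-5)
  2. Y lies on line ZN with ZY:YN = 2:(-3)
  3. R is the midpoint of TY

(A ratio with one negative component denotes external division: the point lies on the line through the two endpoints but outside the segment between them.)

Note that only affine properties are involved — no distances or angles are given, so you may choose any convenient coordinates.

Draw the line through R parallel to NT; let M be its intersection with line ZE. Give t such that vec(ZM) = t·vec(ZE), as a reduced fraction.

Choose coordinates T = (0, 0), E = (1, 0), W = (0, 1), N = (4, 3).
1. Z lies on line ET with EZ:ZT = 2:(-5) ⇒ Z = (5/3, 0)
2. Y lies on line ZN with ZY:YN = 2:(-3) ⇒ Y = (-3, -6)
3. R is the midpoint of TY ⇒ R = (-3/2, -3)
through R parallel to NT: direction (-4, -3); meets ZE at M = (5/2, 0)
M = Z + t·(E−Z) with t = -5/4

t = -5/4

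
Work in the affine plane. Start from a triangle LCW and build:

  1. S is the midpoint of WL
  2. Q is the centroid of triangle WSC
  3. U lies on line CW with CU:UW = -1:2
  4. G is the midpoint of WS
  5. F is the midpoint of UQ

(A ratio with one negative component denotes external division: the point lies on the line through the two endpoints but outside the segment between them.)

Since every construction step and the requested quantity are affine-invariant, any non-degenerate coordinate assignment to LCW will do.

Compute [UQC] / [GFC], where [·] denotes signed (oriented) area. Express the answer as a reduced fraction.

[UQC]:[GFC] = -4/3

Set L = (0, 0), C = (1, 0), W = (0, 1); any affine frame gives the same invariant.
1. S is the midpoint of WL ⇒ S = (0, 1/2)
2. Q is the centroid of triangle WSC ⇒ Q = (1/3, 1/2)
3. U lies on line CW with CU:UW = -1:2 ⇒ U = (2, -1)
4. G is the midpoint of WS ⇒ G = (0, 3/4)
5. F is the midpoint of UQ ⇒ F = (7/6, -1/4)
2·[UQC] = -1/6, 2·[GFC] = 1/8
[UQC]:[GFC] = -1/6:1/8 = -4/3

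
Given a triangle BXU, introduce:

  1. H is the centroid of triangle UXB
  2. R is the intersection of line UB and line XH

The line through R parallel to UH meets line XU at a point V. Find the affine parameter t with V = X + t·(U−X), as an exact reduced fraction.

Choose coordinates B = (0, 0), X = (1, 0), U = (0, 1).
1. H is the centroid of triangle UXB ⇒ H = (1/3, 1/3)
2. R is the intersection of line UB and line XH ⇒ R = (0, 1/2)
through R parallel to UH: direction (1/3, -2/3); meets XU at V = (-1/2, 3/2)
V = X + t·(U−X) with t = 3/2

t = 3/2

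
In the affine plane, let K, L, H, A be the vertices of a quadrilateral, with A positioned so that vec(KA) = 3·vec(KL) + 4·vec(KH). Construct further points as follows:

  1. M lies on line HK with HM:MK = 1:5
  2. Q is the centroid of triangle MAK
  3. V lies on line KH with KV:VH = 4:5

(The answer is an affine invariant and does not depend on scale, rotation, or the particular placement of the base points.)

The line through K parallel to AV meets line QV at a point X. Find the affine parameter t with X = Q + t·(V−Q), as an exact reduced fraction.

Assign K = (0, 0), L = (1, 0), H = (0, 1), A = (3, 4) — the answer is frame-independent, so this choice is without loss of generality.
1. M lies on line HK with HM:MK = 1:5 ⇒ M = (0, 5/6)
2. Q is the centroid of triangle MAK ⇒ Q = (1, 29/18)
3. V lies on line KH with KV:VH = 4:5 ⇒ V = (0, 4/9)
through K parallel to AV: direction (-3, -32/9); meets QV at X = (24, 256/9)
X = Q + t·(V−Q) with t = -23

t = -23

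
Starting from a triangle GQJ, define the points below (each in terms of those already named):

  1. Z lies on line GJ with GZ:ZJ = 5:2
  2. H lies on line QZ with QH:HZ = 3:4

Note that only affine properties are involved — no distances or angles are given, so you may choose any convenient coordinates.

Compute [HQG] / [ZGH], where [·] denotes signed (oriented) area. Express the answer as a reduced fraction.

[HQG]:[ZGH] = -3/4

Set G = (0, 0), Q = (1, 0), J = (0, 1); any affine frame gives the same invariant.
1. Z lies on line GJ with GZ:ZJ = 5:2 ⇒ Z = (0, 5/7)
2. H lies on line QZ with QH:HZ = 3:4 ⇒ H = (4/7, 15/49)
2·[HQG] = -15/49, 2·[ZGH] = 20/49
[HQG]:[ZGH] = -15/49:20/49 = -3/4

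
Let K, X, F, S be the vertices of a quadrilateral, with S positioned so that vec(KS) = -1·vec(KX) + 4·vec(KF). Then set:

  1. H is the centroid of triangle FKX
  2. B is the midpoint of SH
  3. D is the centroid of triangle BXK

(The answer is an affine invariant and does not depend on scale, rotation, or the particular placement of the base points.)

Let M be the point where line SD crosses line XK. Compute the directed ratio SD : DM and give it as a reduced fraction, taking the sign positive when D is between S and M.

Work in coordinates with K = (0, 0), X = (1, 0), F = (0, 1), S = (-1, 4).
1. H is the centroid of triangle FKX ⇒ H = (1/3, 1/3)
2. B is the midpoint of SH ⇒ B = (-1/3, 13/6)
3. D is the centroid of triangle BXK ⇒ D = (2/9, 13/18)
line SD meets XK at M = (29/59, 0)
D = S + t·(M−S) with t = 59/72, so SD:DM = 59/72:13/72

SD:DM = 59/13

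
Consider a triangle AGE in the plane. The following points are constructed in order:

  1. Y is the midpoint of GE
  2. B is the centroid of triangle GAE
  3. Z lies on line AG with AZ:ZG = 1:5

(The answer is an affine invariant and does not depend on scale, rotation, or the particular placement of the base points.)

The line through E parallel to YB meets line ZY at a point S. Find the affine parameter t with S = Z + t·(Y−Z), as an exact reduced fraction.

Work in coordinates with A = (0, 0), G = (1, 0), E = (0, 1).
1. Y is the midpoint of GE ⇒ Y = (1/2, 1/2)
2. B is the centroid of triangle GAE ⇒ B = (1/3, 1/3)
3. Z lies on line AG with AZ:ZG = 1:5 ⇒ Z = (1/6, 0)
through E parallel to YB: direction (-1/6, -1/6); meets ZY at S = (5/2, 7/2)
S = Z + t·(Y−Z) with t = 7

t = 7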